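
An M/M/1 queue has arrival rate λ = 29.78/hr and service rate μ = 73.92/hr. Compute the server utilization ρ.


ρ = λ/μ = 29.78/73.92 = 0.4029

Final: 0.4029


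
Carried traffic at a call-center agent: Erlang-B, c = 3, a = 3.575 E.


B(3,3.575) = 0.409846 (Erlang-B)
Carried load = a(1 − B) = 3.575·(1 − 0.409846) = 3.575·0.590154 = 2.1098 E

Final: 2.1098 Erlangs


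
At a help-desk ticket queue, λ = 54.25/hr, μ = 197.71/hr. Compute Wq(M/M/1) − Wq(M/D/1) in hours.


ρ = 54.25/197.71 = 0.2744
Wq(M/M/1) = ρ/(μ−λ) = 0.2744/143.46 = 0.001913 hr
Wq(M/D/1) = ρ/(2(μ−λ)) = 0.0009563 hr
Savings = 0.001913 − 0.0009563 = 0.0009563 hr

Final: 0.0009563 hr


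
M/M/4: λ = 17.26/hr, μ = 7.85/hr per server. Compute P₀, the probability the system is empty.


a = λ/μ = 17.26/7.85 = 2.1987; ρ = a/c = 0.5497
Σ_{k=0}^{3} a^k/k! (terms k=0..3) = 1.00000 + 2.19873 + 2.41720 + 1.77159 = 7.38751
Tail: a^4/(4!(1−ρ)) = 23.37139/(24·0.4503) = 2.16249
P₀ = 1/(7.38751 + 2.16249) = 1/9.55000 = 0.104712

Final: 0.104712


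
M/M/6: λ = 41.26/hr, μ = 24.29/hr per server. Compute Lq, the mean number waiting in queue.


a = λ/μ = 1.6986; ρ = a/6 = 0.2831
P₀ = 0.182833
Lq = P₀·a^c·ρ / (c!·(1−ρ)²) = 0.182833·24.02206·0.2831/(720·0.51394)
= 0.003360

Final: 0.003360


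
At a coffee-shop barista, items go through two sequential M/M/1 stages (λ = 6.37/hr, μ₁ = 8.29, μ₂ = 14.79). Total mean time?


Each node sees arrival rate λ = 6.37/hr (tandem ⇒ throughput preserved).
W₁ = 1/(μ₁−λ) = 1/(8.29−6.37) = 0.52083 hr
W₂ = 1/(μ₂−λ) = 1/(14.79−6.37) = 0.11876 hr
W_total = W₁ + W₂ = 0.52083 + 0.11876 = 0.63960 hr

Final: 0.63960 hr


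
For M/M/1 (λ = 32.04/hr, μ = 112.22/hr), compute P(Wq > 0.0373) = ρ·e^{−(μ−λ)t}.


ρ = 32.04/112.22 = 0.2855
P(Wq > t) = ρ·e^{−(μ−λ)t} = 0.2855·e^{−2.9907}
= 0.2855·0.050252 = 0.014347

Final: 0.014347


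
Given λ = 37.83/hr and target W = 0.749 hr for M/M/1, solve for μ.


W = 1/(μ−λ) ⇒ μ − λ = 1/W = 1/0.749 = 1.3351
μ = λ + 1/W = 37.83 + 1.3351 = 39.1651 per hr

Final: 39.1651 /hr


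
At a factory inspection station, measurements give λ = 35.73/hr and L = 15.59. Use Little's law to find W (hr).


W = L/λ = 15.59/35.73 = 0.4363 hr

Final: 0.4363 hr


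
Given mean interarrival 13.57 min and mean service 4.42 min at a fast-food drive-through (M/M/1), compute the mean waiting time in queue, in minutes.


λ = 60/13.57 = 4.4215 /hr
μ = 60/4.42 = 13.5747 /hr
ρ = λ/μ = 4.4215/13.5747 = 0.3257
Wq = ρ/(μ−λ) = 0.3257/(13.5747−4.4215) = 0.03559 hr
In minutes: 0.03559·60 = 2.135 min

Final: 2.135 min


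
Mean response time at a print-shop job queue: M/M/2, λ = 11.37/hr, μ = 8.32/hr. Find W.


a = 1.3666; ρ = 0.6833; P₀ = 0.188147
Lq = P₀·a^c·ρ/(c!(1−ρ)²) = 1.19684
Wq = Lq/λ = 1.19684/11.37 = 0.10526 hr
W = Wq + 1/μ = 0.10526 + 0.12019 = 0.22545 hr

Final: 0.22545 hr


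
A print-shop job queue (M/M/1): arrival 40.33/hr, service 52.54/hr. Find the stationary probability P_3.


ρ = 40.33/52.54 = 0.7676
P_n = (1−ρ)·ρ^n = (1 − 0.7676)·0.7676^3 = 0.2324·0.452287 = 0.105109

Final: 0.105109


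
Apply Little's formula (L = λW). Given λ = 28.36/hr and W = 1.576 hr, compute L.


L = λW = 28.36·1.576 = 44.6954

Final: 44.6954


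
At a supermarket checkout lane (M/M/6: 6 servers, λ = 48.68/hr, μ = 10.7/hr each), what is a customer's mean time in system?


a = 4.5495; ρ = 0.7583; P₀ = 0.008574
Lq = P₀·a^c·ρ/(c!(1−ρ)²) = 1.37009
Wq = Lq/λ = 1.37009/48.68 = 0.02814 hr
W = Wq + 1/μ = 0.02814 + 0.09346 = 0.12160 hr

Final: 0.12160 hr


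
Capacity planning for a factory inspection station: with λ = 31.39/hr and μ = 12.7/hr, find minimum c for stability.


Stability requires cμ > λ ⇔ c > λ/μ.
λ/μ = 31.39/12.7 = 2.4717
Minimum integer c = ⌊2.4717⌋ + 1 = 3
Check: 3·12.7 = 38.10 > 31.39, while 2·12.7 = 25.40 ≤ 31.39

Final: 3 servers


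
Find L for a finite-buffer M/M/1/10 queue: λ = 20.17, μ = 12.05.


ρ = 20.17/12.05 = 1.6739
L = ρ[1 − (K+1)ρ^K + Kρ^(K+1)] / [(1−ρ)(1−ρ^(K+1))]
Numerator: 1.6739·(1 − 11·172.658718 + 10·289.006336) = 1660.162502
Denominator: (-0.6739)·(-288.006336) = 194.075639
L = 1660.162502/194.075639 = 8.5542

Final: 8.5542


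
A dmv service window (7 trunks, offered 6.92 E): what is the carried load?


B(7,6.92) = 0.243902 (Erlang-B)
Carried load = a(1 − B) = 6.92·(1 − 0.243902) = 6.92·0.756098 = 5.2322 E

Final: 5.2322 Erlangs


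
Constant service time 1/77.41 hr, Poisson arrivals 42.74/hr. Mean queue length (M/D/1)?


ρ = 42.74/77.41 = 0.5521
M/D/1: Lq = ρ²/(2(1−ρ)) = 0.3048/(2·0.4479) = 0.34032

Final: 0.34032


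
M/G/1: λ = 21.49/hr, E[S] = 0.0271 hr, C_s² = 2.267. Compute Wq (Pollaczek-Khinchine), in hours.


ρ = λ·E[S] = 21.49·0.0271 = 0.5824
E[S²] = E[S]²(1+C_s²) = 0.0271²·(1+2.267) = 0.002399
Wq = λ·E[S²]/(2(1−ρ)) = 21.49·0.002399/(2·0.4176) = 0.06173 hr

Final: 0.06173 hr


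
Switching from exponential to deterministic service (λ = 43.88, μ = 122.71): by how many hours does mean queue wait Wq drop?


ρ = 43.88/122.71 = 0.3576
Wq(M/M/1) = ρ/(μ−λ) = 0.3576/78.83 = 0.004536 hr
Wq(M/D/1) = ρ/(2(μ−λ)) = 0.002268 hr
Savings = 0.004536 − 0.002268 = 0.002268 hr

Final: 0.002268 hr


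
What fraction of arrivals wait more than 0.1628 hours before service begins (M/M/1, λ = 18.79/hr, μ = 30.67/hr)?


ρ = 18.79/30.67 = 0.6127
P(Wq > t) = ρ·e^{−(μ−λ)t} = 0.6127·e^{−1.9341}
= 0.6127·0.144560 = 0.088565

Final: 0.088565


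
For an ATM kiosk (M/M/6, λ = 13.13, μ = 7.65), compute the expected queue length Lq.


a = λ/μ = 1.7163; ρ = a/6 = 0.2861
P₀ = 0.179619
Lq = P₀·a^c·ρ / (c!·(1−ρ)²) = 0.179619·25.56347·0.2861/(720·0.50972)
= 0.003579

Final: 0.003579


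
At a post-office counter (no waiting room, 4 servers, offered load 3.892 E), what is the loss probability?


B(c,a) = (a^c/c!) / Σ_{k=0}^{c} a^k/k!
a^4/4! = 9.560489
Σ terms (k=0..4): 1.00000 + 3.89200 + 7.57383 + 9.82578 + 9.56049 = 31.852105
B = 9.560489/31.852105 = 0.300152

Final: 0.300152


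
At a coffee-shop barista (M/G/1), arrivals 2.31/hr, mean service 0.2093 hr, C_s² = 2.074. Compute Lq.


ρ = λ·E[S] = 2.31·0.2093 = 0.4835
Lq = ρ²(1+C_s²)/(2(1−ρ)) = 0.2338·(1+2.074)/(2·0.5165)
= 0.2338·3.0740/1.0330 = 0.69559

Final: 0.69559


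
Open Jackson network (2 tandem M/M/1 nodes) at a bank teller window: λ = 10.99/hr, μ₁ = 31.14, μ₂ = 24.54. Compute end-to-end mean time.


Each node sees arrival rate λ = 10.99/hr (tandem ⇒ throughput preserved).
W₁ = 1/(μ₁−λ) = 1/(31.14−10.99) = 0.04963 hr
W₂ = 1/(μ₂−λ) = 1/(24.54−10.99) = 0.07380 hr
W_total = W₁ + W₂ = 0.04963 + 0.07380 = 0.12343 hr

Final: 0.12343 hr


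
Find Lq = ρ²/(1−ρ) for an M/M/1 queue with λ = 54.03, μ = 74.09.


ρ = 54.03/74.09 = 0.7292
Lq = ρ²/(1−ρ) = 0.5318/0.2708 = 1.9642

Final: 1.9642


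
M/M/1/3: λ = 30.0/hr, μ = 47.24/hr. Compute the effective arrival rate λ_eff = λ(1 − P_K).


ρ = 0.6351; P_K = (1−ρ)ρ^3/(1−ρ^4) = 0.111623
λ_eff = λ(1 − P_K) = 30.0·(1 − 0.111623) = 30.0·0.888377 = 26.6513 /hr

Final: 26.6513 /hr


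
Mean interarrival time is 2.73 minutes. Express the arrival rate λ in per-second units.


λ = 1/(interarrival time) in consistent units.
1 second = 0.0166667 min, so λ = 0.0166667/2.73 = 0.006105 per second

Final: 0.006105 /sec


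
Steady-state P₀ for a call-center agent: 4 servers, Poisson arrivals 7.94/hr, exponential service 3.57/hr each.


a = λ/μ = 7.94/3.57 = 2.2241; ρ = a/c = 0.5560
Σ_{k=0}^{3} a^k/k! (terms k=0..3) = 1.00000 + 2.22409 + 2.47329 + 1.83360 = 7.53098
Tail: a^4/(4!(1−ρ)) = 24.46860/(24·0.4440) = 2.29634
P₀ = 1/(7.53098 + 2.29634) = 1/9.82732 = 0.101757

Final: 0.101757


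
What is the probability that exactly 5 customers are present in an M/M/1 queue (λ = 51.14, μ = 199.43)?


ρ = 51.14/199.43 = 0.2564
P_n = (1−ρ)·ρ^n = (1 − 0.2564)·0.2564^5 = 0.7436·0.001109 = 0.0008245

Final: 0.0008245


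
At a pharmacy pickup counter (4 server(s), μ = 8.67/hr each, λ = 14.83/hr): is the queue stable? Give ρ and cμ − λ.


Total capacity cμ = 4·8.67 = 34.68/hr
ρ = λ/(cμ) = 14.83/34.68 = 0.4276
Stable ⇔ ρ < 1: YES
Spare capacity = cμ − λ = 34.68 − 14.83 = 19.85/hr

Final: ρ = 0.4276; stable; margin = 19.85/hr


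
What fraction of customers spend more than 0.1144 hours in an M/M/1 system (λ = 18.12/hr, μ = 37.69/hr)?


W ~ Exponential(μ−λ) for M/M/1.
μ − λ = 37.69 − 18.12 = 19.5700
P(W > t) = e^{−(μ−λ)t} = e^{−2.2388} = 0.106585

Final: 0.106585


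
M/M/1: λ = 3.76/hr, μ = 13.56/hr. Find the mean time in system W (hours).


W = 1/(μ−λ) = 1/(13.56 − 3.76) = 1/9.80 = 0.1020 hr

Final: 0.1020 hr


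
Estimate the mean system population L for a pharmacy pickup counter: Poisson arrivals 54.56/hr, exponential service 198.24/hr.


ρ = λ/μ = 54.56/198.24 = 0.2752
L = ρ/(1−ρ) = 0.2752/(1 − 0.2752) = 0.2752/0.7248 = 0.3797

Final: 0.3797


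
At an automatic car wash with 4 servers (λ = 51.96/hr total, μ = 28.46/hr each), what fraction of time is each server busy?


ρ = λ/(cμ) = 51.96/(4·28.46) = 51.96/113.84 = 0.4564

Final: 0.4564


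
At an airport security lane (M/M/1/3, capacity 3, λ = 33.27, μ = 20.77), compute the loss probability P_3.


ρ = λ/μ = 33.27/20.77 = 1.6018
P_K = (1−ρ)ρ^K/(1−ρ^(K+1)) = (-0.6018·4.110067)/(1 − 6.583627)
= -2.473560/-5.583627 = 0.443002

Final: 0.443002


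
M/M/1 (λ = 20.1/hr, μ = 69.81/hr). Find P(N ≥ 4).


ρ = 20.1/69.81 = 0.2879
P(N ≥ n) = ρ^n = 0.2879^4 = 0.006872

Final: 0.006872


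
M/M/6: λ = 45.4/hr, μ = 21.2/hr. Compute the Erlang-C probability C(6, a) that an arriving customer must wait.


a = λ/μ = 2.1415; ρ = a/6 = 0.3569
P₀ = 0.117214 (from M/M/c formula)
C(c,a) = [a^c/(c!(1−ρ))]·P₀ = [96.45394/(720·0.6431)]·0.117214
= 0.20832·0.117214 = 0.024418

Final: 0.024418


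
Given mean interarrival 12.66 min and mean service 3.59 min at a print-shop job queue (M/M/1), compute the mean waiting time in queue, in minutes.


λ = 60/12.66 = 4.7393 /hr
μ = 60/3.59 = 16.7131 /hr
ρ = λ/μ = 4.7393/16.7131 = 0.2836
Wq = ρ/(μ−λ) = 0.2836/(16.7131−4.7393) = 0.02368 hr
In minutes: 0.02368·60 = 1.421 min

Final: 1.421 min


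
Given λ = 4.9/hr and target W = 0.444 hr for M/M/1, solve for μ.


W = 1/(μ−λ) ⇒ μ − λ = 1/W = 1/0.444 = 2.2523
μ = λ + 1/W = 4.9 + 2.2523 = 7.1523 per hr

Final: 7.1523 /hr


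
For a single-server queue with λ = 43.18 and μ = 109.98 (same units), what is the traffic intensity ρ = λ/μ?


ρ = λ/μ = 43.18/109.98 = 0.3926

Final: 0.3926


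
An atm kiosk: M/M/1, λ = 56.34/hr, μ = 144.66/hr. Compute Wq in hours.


ρ = 56.34/144.66 = 0.3895
Wq = ρ/(μ−λ) = 0.3895/(144.66 − 56.34) = 0.3895/88.32 = 0.004410 hr

Final: 0.004410 hr


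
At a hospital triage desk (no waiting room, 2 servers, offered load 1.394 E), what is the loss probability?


B(c,a) = (a^c/c!) / Σ_{k=0}^{c} a^k/k!
a^2/2! = 0.971618
Σ terms (k=0..2): 1.00000 + 1.39400 + 0.97162 = 3.365618
B = 0.971618/3.365618 = 0.288689

Final: 0.288689


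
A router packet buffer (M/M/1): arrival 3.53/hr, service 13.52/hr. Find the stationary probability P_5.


ρ = 3.53/13.52 = 0.2611
P_n = (1−ρ)·ρ^n = (1 − 0.2611)·0.2611^5 = 0.7389·0.001213 = 0.0008966

Final: 0.0008966


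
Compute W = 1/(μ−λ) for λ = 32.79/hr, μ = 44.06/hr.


W = 1/(μ−λ) = 1/(44.06 − 32.79) = 1/11.27 = 0.08873 hr

Final: 0.08873 hr


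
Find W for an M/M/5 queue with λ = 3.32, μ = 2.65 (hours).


a = 1.2528; ρ = 0.2506; P₀ = 0.285524
Lq = P₀·a^c·ρ/(c!(1−ρ)²) = 0.003276
Wq = Lq/λ = 0.003276/3.32 = 0.0009868 hr
W = Wq + 1/μ = 0.0009868 + 0.37736 = 0.37835 hr

Final: 0.37835 hr


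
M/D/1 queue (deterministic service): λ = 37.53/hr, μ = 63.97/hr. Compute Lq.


ρ = 37.53/63.97 = 0.5867
M/D/1: Lq = ρ²/(2(1−ρ)) = 0.3442/(2·0.4133) = 0.41638

Final: 0.41638


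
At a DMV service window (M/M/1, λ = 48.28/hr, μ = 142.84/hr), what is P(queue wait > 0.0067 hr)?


ρ = 48.28/142.84 = 0.3380
P(Wq > t) = ρ·e^{−(μ−λ)t} = 0.3380·e^{−0.6336}
= 0.3380·0.530703 = 0.179378

Final: 0.179378


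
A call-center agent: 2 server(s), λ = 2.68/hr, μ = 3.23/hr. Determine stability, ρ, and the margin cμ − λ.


Total capacity cμ = 2·3.23 = 6.46/hr
ρ = λ/(cμ) = 2.68/6.46 = 0.4149
Stable ⇔ ρ < 1: YES
Spare capacity = cμ − λ = 6.46 − 2.68 = 3.78/hr

Final: ρ = 0.4149; stable; margin = 3.78/hr


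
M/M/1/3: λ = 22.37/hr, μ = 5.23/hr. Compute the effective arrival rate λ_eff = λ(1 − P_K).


ρ = 4.2772; P_K = (1−ρ)ρ^3/(1−ρ^4) = 0.768501
λ_eff = λ(1 − P_K) = 22.37·(1 − 0.768501) = 22.37·0.231499 = 5.1786 /hr

Final: 5.1786 /hr


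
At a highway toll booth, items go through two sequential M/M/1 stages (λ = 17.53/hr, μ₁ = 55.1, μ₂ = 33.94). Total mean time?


Each node sees arrival rate λ = 17.53/hr (tandem ⇒ throughput preserved).
W₁ = 1/(μ₁−λ) = 1/(55.1−17.53) = 0.02662 hr
W₂ = 1/(μ₂−λ) = 1/(33.94−17.53) = 0.06094 hr
W_total = W₁ + W₂ = 0.02662 + 0.06094 = 0.08756 hr

Final: 0.08756 hr


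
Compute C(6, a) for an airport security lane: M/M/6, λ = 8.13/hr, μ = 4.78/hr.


a = λ/μ = 1.7008; ρ = a/6 = 0.2835
P₀ = 0.182431 (from M/M/c formula)
C(c,a) = [a^c/(c!(1−ρ))]·P₀ = [24.20895/(720·0.7165)]·0.182431
= 0.04693·0.182431 = 0.008561

Final: 0.008561


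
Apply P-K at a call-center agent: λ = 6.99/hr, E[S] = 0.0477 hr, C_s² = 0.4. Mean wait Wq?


ρ = λ·E[S] = 6.99·0.0477 = 0.3334
E[S²] = E[S]²(1+C_s²) = 0.0477²·(1+0.4) = 0.003185
Wq = λ·E[S²]/(2(1−ρ)) = 6.99·0.003185/(2·0.6666) = 0.01670 hr

Final: 0.01670 hr


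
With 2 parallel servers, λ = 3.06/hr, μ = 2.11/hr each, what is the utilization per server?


ρ = λ/(cμ) = 3.06/(2·2.11) = 3.06/4.22 = 0.7251

Final: 0.7251


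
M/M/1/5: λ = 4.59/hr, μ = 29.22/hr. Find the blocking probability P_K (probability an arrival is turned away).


ρ = λ/μ = 4.59/29.22 = 0.1571
P_K = (1−ρ)ρ^K/(1−ρ^(K+1)) = (0.8429·0.00009565)/(1 − 0.00001502)
= 0.00008062/0.999985 = 0.00008062

Final: 0.00008062


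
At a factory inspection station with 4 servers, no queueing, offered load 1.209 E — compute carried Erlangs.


B(4,1.209) = 0.026786 (Erlang-B)
Carried load = a(1 − B) = 1.209·(1 − 0.026786) = 1.209·0.973214 = 1.1766 E

Final: 1.1766 Erlangs


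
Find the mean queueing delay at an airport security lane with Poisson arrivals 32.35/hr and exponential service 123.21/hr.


ρ = 32.35/123.21 = 0.2626
Wq = ρ/(μ−λ) = 0.2626/(123.21 − 32.35) = 0.2626/90.86 = 0.002890 hr

Final: 0.002890 hr


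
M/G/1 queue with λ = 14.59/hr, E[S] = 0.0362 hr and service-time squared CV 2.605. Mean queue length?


ρ = λ·E[S] = 14.59·0.0362 = 0.5282
Lq = ρ²(1+C_s²)/(2(1−ρ)) = 0.2790·(1+2.605)/(2·0.4718)
= 0.2790·3.6050/0.9437 = 1.06563

Final: 1.06563


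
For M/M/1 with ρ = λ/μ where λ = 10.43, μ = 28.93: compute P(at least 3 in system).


ρ = 10.43/28.93 = 0.3605
P(N ≥ n) = ρ^n = 0.3605^3 = 0.046861

Final: 0.046861


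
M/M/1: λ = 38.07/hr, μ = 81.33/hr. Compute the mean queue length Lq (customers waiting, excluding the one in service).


ρ = 38.07/81.33 = 0.4681
Lq = ρ²/(1−ρ) = 0.2191/0.5319 = 0.4119

Final: 0.4119


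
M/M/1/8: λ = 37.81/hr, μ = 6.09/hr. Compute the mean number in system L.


ρ = 37.81/6.09 = 6.2085
L = ρ[1 − (K+1)ρ^K + Kρ^(K+1)] / [(1−ρ)(1−ρ^(K+1))]
Numerator: 6.2085·(1 − 9·2207573.020866 + 8·13705802.285542) = 557391804.576405
Denominator: (-5.2085)·(-13705801.285542) = 71387194.873138
L = 557391804.576405/71387194.873138 = 7.8080

Final: 7.8080


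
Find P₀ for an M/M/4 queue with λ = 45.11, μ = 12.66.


a = λ/μ = 45.11/12.66 = 3.5632; ρ = a/c = 0.8908
Σ_{k=0}^{3} a^k/k! (terms k=0..3) = 1.00000 + 3.56319 + 6.34817 + 7.53991 = 18.45127
Tail: a^4/(4!(1−ρ)) = 161.19683/(24·0.1092) = 61.50548
P₀ = 1/(18.45127 + 61.50548) = 1/79.95675 = 0.012507

Final: 0.012507


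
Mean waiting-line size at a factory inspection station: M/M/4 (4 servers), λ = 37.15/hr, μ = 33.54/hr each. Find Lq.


a = λ/μ = 1.1076; ρ = a/4 = 0.2769
P₀ = 0.329568
Lq = P₀·a^c·ρ / (c!·(1−ρ)²) = 0.329568·1.50516·0.2769/(24·0.52286)
= 0.01095

Final: 0.01095


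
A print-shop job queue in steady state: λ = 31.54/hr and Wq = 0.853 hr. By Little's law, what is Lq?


Lq = λWq = 31.54·0.853 = 26.9036

Final: 26.9036


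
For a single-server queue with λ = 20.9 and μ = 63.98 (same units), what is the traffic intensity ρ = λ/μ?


ρ = λ/μ = 20.9/63.98 = 0.3267

Final: 0.3267


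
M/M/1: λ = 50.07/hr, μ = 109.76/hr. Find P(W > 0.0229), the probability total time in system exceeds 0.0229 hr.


W ~ Exponential(μ−λ) for M/M/1.
μ − λ = 109.76 − 50.07 = 59.6900
P(W > t) = e^{−(μ−λ)t} = e^{−1.3669} = 0.254896

Final: 0.254896


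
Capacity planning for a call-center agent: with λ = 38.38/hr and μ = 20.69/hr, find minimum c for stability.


Stability requires cμ > λ ⇔ c > λ/μ.
λ/μ = 38.38/20.69 = 1.8550
Minimum integer c = ⌊1.8550⌋ + 1 = 2
Check: 2·20.69 = 41.38 > 38.38, while 1·20.69 = 20.69 ≤ 38.38

Final: 2 servers


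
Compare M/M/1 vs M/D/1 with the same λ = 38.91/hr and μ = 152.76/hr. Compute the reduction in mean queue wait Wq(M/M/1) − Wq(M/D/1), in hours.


ρ = 38.91/152.76 = 0.2547
Wq(M/M/1) = ρ/(μ−λ) = 0.2547/113.85 = 0.002237 hr
Wq(M/D/1) = ρ/(2(μ−λ)) = 0.001119 hr
Savings = 0.002237 − 0.001119 = 0.001119 hr

Final: 0.001119 hr


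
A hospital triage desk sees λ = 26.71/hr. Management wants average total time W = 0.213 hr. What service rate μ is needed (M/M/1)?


W = 1/(μ−λ) ⇒ μ − λ = 1/W = 1/0.213 = 4.6948
μ = λ + 1/W = 26.71 + 4.6948 = 31.4048 per hr

Final: 31.4048 /hr


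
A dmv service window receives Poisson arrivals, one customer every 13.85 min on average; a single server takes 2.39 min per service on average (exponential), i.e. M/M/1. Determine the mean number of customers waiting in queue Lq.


λ = 60/13.85 = 4.3321 /hr
μ = 60/2.39 = 25.1046 /hr
ρ = λ/μ = 4.3321/25.1046 = 0.1726
Lq = ρ²/(1−ρ) = 0.02978/0.8274 = 0.03599

Final: 0.03599


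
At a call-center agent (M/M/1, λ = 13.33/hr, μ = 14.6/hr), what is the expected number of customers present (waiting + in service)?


ρ = λ/μ = 13.33/14.6 = 0.9130
L = ρ/(1−ρ) = 0.9130/(1 − 0.9130) = 0.9130/0.08699 = 10.4961

Final: 10.4961


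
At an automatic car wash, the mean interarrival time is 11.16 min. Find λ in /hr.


λ = 1/(interarrival time) in consistent units.
1 hour = 60 min, so λ = 60/11.16 = 5.3763 per hour

Final: 5.3763 /hr


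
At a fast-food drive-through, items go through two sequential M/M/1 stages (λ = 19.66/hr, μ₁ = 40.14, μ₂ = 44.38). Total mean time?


Each node sees arrival rate λ = 19.66/hr (tandem ⇒ throughput preserved).
W₁ = 1/(μ₁−λ) = 1/(40.14−19.66) = 0.04883 hr
W₂ = 1/(μ₂−λ) = 1/(44.38−19.66) = 0.04045 hr
W_total = W₁ + W₂ = 0.04883 + 0.04045 = 0.08928 hr

Final: 0.08928 hr


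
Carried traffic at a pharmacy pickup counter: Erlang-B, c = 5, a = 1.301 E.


B(5,1.301) = 0.008475 (Erlang-B)
Carried load = a(1 − B) = 1.301·(1 − 0.008475) = 1.301·0.991525 = 1.2900 E

Final: 1.2900 Erlangs


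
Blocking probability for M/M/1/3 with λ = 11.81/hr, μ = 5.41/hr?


ρ = λ/μ = 11.81/5.41 = 2.1830
P_K = (1−ρ)ρ^K/(1−ρ^(K+1)) = (-1.1830·10.402983)/(1 − 22.709655)
= -12.306671/-21.709655 = 0.566876

Final: 0.566876


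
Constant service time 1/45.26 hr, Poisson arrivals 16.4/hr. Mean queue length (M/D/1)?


ρ = 16.4/45.26 = 0.3624
M/D/1: Lq = ρ²/(2(1−ρ)) = 0.1313/(2·0.6376) = 0.10295

Final: 0.10295


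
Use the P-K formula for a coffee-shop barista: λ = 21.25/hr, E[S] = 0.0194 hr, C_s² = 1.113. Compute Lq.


ρ = λ·E[S] = 21.25·0.0194 = 0.4123
Lq = ρ²(1+C_s²)/(2(1−ρ)) = 0.1700·(1+1.113)/(2·0.5877)
= 0.1700·2.1130/1.1755 = 0.30549

Final: 0.30549


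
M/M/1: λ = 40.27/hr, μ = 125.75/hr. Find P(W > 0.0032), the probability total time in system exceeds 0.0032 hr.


W ~ Exponential(μ−λ) for M/M/1.
μ − λ = 125.75 − 40.27 = 85.4800
P(W > t) = e^{−(μ−λ)t} = e^{−0.2735} = 0.760685

Final: 0.760685


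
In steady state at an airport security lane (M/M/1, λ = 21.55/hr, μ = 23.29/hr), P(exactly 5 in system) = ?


ρ = 21.55/23.29 = 0.9253
P_n = (1−ρ)·ρ^n = (1 − 0.9253)·0.9253^5 = 0.07471·0.678249 = 0.050672

Final: 0.050672


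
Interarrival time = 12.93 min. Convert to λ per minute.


λ = 1/(interarrival time) in consistent units.
1 minute = 1 min, so λ = 1/12.93 = 0.07734 per minute

Final: 0.07734 /min


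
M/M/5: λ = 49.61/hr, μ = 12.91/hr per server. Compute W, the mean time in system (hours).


a = 3.8428; ρ = 0.7686; P₀ = 0.016410
Lq = P₀·a^c·ρ/(c!(1−ρ)²) = 1.64398
Wq = Lq/λ = 1.64398/49.61 = 0.03314 hr
W = Wq + 1/μ = 0.03314 + 0.07746 = 0.11060 hr

Final: 0.11060 hr


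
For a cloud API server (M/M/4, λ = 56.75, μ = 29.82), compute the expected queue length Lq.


a = λ/μ = 1.9031; ρ = a/4 = 0.4758
P₀ = 0.144817
Lq = P₀·a^c·ρ / (c!·(1−ρ)²) = 0.144817·13.11695·0.4758/(24·0.27482)
= 0.13702

Final: 0.13702


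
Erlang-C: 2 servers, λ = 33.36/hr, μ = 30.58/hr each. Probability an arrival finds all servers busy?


a = λ/μ = 1.0909; ρ = a/2 = 0.5455
P₀ = 0.294118 (from M/M/c formula)
C(c,a) = [a^c/(c!(1−ρ))]·P₀ = [1.19008/(2·0.4545)]·0.294118
= 1.30909·0.294118 = 0.385027

Final: 0.385027


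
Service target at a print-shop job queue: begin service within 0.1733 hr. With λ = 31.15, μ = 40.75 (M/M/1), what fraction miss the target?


ρ = 31.15/40.75 = 0.7644
P(Wq > t) = ρ·e^{−(μ−λ)t} = 0.7644·e^{−1.6637}
= 0.7644·0.189441 = 0.144812

Final: 0.144812


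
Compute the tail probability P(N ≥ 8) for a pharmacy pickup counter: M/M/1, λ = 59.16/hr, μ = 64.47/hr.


ρ = 59.16/64.47 = 0.9176
P(N ≥ n) = ρ^n = 0.9176^8 = 0.502764

Final: 0.502764


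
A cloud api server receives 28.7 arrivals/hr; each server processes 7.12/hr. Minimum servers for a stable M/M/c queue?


Stability requires cμ > λ ⇔ c > λ/μ.
λ/μ = 28.7/7.12 = 4.0309
Minimum integer c = ⌊4.0309⌋ + 1 = 5
Check: 5·7.12 = 35.60 > 28.7, while 4·7.12 = 28.48 ≤ 28.7

Final: 5 servers


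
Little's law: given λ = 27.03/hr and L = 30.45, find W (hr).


W = L/λ = 30.45/27.03 = 1.1265 hr

Final: 1.1265 hr


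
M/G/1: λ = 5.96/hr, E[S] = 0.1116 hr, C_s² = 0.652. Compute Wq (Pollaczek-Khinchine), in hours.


ρ = λ·E[S] = 5.96·0.1116 = 0.6651
E[S²] = E[S]²(1+C_s²) = 0.1116²·(1+0.652) = 0.020575
Wq = λ·E[S²]/(2(1−ρ)) = 5.96·0.020575/(2·0.3349) = 0.18310 hr

Final: 0.18310 hr


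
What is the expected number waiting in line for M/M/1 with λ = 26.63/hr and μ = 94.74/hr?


ρ = 26.63/94.74 = 0.2811
Lq = ρ²/(1−ρ) = 0.07901/0.7189 = 0.1099

Final: 0.1099


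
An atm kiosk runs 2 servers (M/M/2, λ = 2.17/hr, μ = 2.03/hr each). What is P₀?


a = λ/μ = 2.17/2.03 = 1.0690; ρ = a/c = 0.5345
Σ_{k=0}^{1} a^k/k! (terms k=0..1) = 1.00000 + 1.06897 = 2.06897
Tail: a^2/(2!(1−ρ)) = 1.14269/(2·0.4655) = 1.22733
P₀ = 1/(2.06897 + 1.22733) = 1/3.29630 = 0.303371

Final: 0.303371


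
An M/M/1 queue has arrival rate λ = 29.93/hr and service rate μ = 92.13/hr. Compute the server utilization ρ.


ρ = λ/μ = 29.93/92.13 = 0.3249

Final: 0.3249


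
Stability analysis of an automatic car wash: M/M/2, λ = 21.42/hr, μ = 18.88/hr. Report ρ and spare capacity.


Total capacity cμ = 2·18.88 = 37.76/hr
ρ = λ/(cμ) = 21.42/37.76 = 0.5673
Stable ⇔ ρ < 1: YES
Spare capacity = cμ − λ = 37.76 − 21.42 = 16.34/hr

Final: ρ = 0.5673; stable; margin = 16.34/hr


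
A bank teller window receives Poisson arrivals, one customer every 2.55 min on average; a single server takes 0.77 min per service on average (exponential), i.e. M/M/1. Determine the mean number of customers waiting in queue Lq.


λ = 60/2.55 = 23.5294 /hr
μ = 60/0.77 = 77.9221 /hr
ρ = λ/μ = 23.5294/77.9221 = 0.3020
Lq = ρ²/(1−ρ) = 0.09118/0.6980 = 0.1306

Final: 0.1306


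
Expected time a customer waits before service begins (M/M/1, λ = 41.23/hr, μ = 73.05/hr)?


ρ = 41.23/73.05 = 0.5644
Wq = ρ/(μ−λ) = 0.5644/(73.05 − 41.23) = 0.5644/31.82 = 0.01774 hr

Final: 0.01774 hr


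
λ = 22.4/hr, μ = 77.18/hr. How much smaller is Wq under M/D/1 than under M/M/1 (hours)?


ρ = 22.4/77.18 = 0.2902
Wq(M/M/1) = ρ/(μ−λ) = 0.2902/54.78 = 0.005298 hr
Wq(M/D/1) = ρ/(2(μ−λ)) = 0.002649 hr
Savings = 0.005298 − 0.002649 = 0.002649 hr

Final: 0.002649 hr


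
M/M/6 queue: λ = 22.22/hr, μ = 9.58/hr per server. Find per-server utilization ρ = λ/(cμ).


ρ = λ/(cμ) = 22.22/(6·9.58) = 22.22/57.48 = 0.3866

Final: 0.3866


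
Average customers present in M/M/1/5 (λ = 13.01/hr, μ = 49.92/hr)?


ρ = 13.01/49.92 = 0.2606
L = ρ[1 − (K+1)ρ^K + Kρ^(K+1)] / [(1−ρ)(1−ρ^(K+1))]
Numerator: 0.2606·(1 − 6·0.001202 + 5·0.0003133) = 0.259145
Denominator: (0.7394)·(0.999687) = 0.739151
L = 0.259145/0.739151 = 0.3506

Final: 0.3506


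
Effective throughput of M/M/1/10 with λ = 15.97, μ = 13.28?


ρ = 1.2026; P_K = (1−ρ)ρ^10/(1−ρ^11) = 0.193938
λ_eff = λ(1 − P_K) = 15.97·(1 − 0.193938) = 15.97·0.806062 = 12.8728 /hr

Final: 12.8728 /hr


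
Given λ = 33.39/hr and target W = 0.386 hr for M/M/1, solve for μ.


W = 1/(μ−λ) ⇒ μ − λ = 1/W = 1/0.386 = 2.5907
μ = λ + 1/W = 33.39 + 2.5907 = 35.9807 per hr

Final: 35.9807 /hr


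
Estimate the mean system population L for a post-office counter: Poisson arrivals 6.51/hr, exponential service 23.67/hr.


ρ = λ/μ = 6.51/23.67 = 0.2750
L = ρ/(1−ρ) = 0.2750/(1 − 0.2750) = 0.2750/0.7250 = 0.3794

Final: 0.3794


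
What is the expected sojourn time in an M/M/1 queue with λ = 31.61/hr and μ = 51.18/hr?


W = 1/(μ−λ) = 1/(51.18 − 31.61) = 1/19.57 = 0.05110 hr

Final: 0.05110 hr


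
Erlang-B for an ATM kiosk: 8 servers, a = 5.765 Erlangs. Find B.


B(c,a) = (a^c/c!) / Σ_{k=0}^{c} a^k/k!
a^8/8! = 30.260352
Σ terms (k=0..8): 1.00000 + 5.76500 + 16.61761 + 31.93351 + 46.02417 + 53.06587 + 50.98746 + 41.99181 + 30.26035 = 277.645798
B = 30.260352/277.645798 = 0.108989

Final: 0.108989


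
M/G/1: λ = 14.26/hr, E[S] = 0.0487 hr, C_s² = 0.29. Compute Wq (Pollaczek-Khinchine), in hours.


ρ = λ·E[S] = 14.26·0.0487 = 0.6945
E[S²] = E[S]²(1+C_s²) = 0.0487²·(1+0.29) = 0.003059
Wq = λ·E[S²]/(2(1−ρ)) = 14.26·0.003059/(2·0.3055) = 0.07140 hr

Final: 0.07140 hr


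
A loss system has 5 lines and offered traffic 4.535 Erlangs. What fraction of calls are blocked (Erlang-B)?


B(c,a) = (a^c/c!) / Σ_{k=0}^{c} a^k/k!
a^5/5! = 15.984727
Σ terms (k=0..5): 1.00000 + 4.53500 + 10.28311 + 15.54464 + 17.62373 + 15.98473 = 64.971211
B = 15.984727/64.971211 = 0.246028

Final: 0.246028


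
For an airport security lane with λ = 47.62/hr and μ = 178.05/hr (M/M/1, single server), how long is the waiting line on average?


ρ = 47.62/178.05 = 0.2675
Lq = ρ²/(1−ρ) = 0.07153/0.7325 = 0.09765

Final: 0.09765


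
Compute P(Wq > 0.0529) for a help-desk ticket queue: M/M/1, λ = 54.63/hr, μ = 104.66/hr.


ρ = 54.63/104.66 = 0.5220
P(Wq > t) = ρ·e^{−(μ−λ)t} = 0.5220·e^{−2.6466}
= 0.5220·0.070893 = 0.037004

Final: 0.037004


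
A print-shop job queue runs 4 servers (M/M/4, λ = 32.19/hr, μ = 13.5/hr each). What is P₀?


a = λ/μ = 32.19/13.5 = 2.3844; ρ = a/c = 0.5961
Σ_{k=0}^{3} a^k/k! (terms k=0..3) = 1.00000 + 2.38444 + 2.84279 + 2.25949 = 8.48672
Tail: a^4/(4!(1−ρ)) = 32.32577/(24·0.4039) = 3.33485
P₀ = 1/(8.48672 + 3.33485) = 1/11.82157 = 0.084591

Final: 0.084591


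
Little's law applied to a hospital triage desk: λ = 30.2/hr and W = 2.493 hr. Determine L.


L = λW = 30.2·2.493 = 75.2886

Final: 75.2886


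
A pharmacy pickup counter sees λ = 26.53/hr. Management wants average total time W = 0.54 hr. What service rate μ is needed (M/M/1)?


W = 1/(μ−λ) ⇒ μ − λ = 1/W = 1/0.54 = 1.8519
μ = λ + 1/W = 26.53 + 1.8519 = 28.3819 per hr

Final: 28.3819 /hr


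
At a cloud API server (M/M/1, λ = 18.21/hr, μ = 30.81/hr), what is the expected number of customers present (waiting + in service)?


ρ = λ/μ = 18.21/30.81 = 0.5910
L = ρ/(1−ρ) = 0.5910/(1 − 0.5910) = 0.5910/0.4090 = 1.4452

Final: 1.4452


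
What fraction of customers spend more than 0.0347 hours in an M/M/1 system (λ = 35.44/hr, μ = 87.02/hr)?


W ~ Exponential(μ−λ) for M/M/1.
μ − λ = 87.02 − 35.44 = 51.5800
P(W > t) = e^{−(μ−λ)t} = e^{−1.7898} = 0.166989

Final: 0.166989


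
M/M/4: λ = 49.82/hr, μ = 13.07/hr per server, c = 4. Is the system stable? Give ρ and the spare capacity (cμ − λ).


Total capacity cμ = 4·13.07 = 52.28/hr
ρ = λ/(cμ) = 49.82/52.28 = 0.9529
Stable ⇔ ρ < 1: YES
Spare capacity = cμ − λ = 52.28 − 49.82 = 2.46/hr

Final: ρ = 0.9529; stable; margin = 2.46/hr


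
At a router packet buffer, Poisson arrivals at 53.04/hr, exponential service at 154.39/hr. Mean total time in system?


W = 1/(μ−λ) = 1/(154.39 − 53.04) = 1/101.35 = 0.009867 hr

Final: 0.009867 hr


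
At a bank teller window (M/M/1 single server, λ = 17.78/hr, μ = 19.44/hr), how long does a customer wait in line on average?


ρ = 17.78/19.44 = 0.9146
Wq = ρ/(μ−λ) = 0.9146/(19.44 − 17.78) = 0.9146/1.66 = 0.5510 hr

Final: 0.5510 hr


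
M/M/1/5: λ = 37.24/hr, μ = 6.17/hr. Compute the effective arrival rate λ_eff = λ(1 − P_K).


ρ = 6.0357; P_K = (1−ρ)ρ^5/(1−ρ^6) = 0.834335
λ_eff = λ(1 − P_K) = 37.24·(1 − 0.834335) = 37.24·0.165665 = 6.1694 /hr

Final: 6.1694 /hr


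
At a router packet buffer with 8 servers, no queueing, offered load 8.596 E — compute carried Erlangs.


B(8,8.596) = 0.267999 (Erlang-B)
Carried load = a(1 − B) = 8.596·(1 − 0.267999) = 8.596·0.732001 = 6.2923 E

Final: 6.2923 Erlangs


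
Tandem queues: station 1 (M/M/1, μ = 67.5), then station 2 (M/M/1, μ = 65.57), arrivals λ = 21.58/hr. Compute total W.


Each node sees arrival rate λ = 21.58/hr (tandem ⇒ throughput preserved).
W₁ = 1/(μ₁−λ) = 1/(67.5−21.58) = 0.02178 hr
W₂ = 1/(μ₂−λ) = 1/(65.57−21.58) = 0.02273 hr
W_total = W₁ + W₂ = 0.02178 + 0.02273 = 0.04451 hr

Final: 0.04451 hr


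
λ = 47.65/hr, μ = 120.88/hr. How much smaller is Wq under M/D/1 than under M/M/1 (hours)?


ρ = 47.65/120.88 = 0.3942
Wq(M/M/1) = ρ/(μ−λ) = 0.3942/73.23 = 0.005383 hr
Wq(M/D/1) = ρ/(2(μ−λ)) = 0.002691 hr
Savings = 0.005383 − 0.002691 = 0.002691 hr

Final: 0.002691 hr


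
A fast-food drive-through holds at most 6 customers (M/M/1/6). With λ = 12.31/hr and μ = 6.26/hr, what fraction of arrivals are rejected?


ρ = λ/μ = 12.31/6.26 = 1.9665
P_K = (1−ρ)ρ^K/(1−ρ^(K+1)) = (-0.9665·57.823226)/(1 − 113.706695)
= -55.883469/-112.706695 = 0.495831

Final: 0.495831


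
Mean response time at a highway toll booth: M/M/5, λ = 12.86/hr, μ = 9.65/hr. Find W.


a = 1.3326; ρ = 0.2665; P₀ = 0.263558
Lq = P₀·a^c·ρ/(c!(1−ρ)²) = 0.004573
Wq = Lq/λ = 0.004573/12.86 = 0.0003556 hr
W = Wq + 1/μ = 0.0003556 + 0.10363 = 0.10398 hr

Final: 0.10398 hr


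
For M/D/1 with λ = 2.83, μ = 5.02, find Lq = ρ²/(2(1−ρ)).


ρ = 2.83/5.02 = 0.5637
M/D/1: Lq = ρ²/(2(1−ρ)) = 0.3178/(2·0.4363) = 0.36425

Final: 0.36425


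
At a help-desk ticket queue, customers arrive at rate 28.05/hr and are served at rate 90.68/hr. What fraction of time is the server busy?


ρ = λ/μ = 28.05/90.68 = 0.3093

Final: 0.3093


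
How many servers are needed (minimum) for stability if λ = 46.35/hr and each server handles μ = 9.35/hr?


Stability requires cμ > λ ⇔ c > λ/μ.
λ/μ = 46.35/9.35 = 4.9572
Minimum integer c = ⌊4.9572⌋ + 1 = 5
Check: 5·9.35 = 46.75 > 46.35, while 4·9.35 = 37.40 ≤ 46.35

Final: 5 servers


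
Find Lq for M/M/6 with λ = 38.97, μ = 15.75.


a = λ/μ = 2.4743; ρ = a/6 = 0.4124
P₀ = 0.083775
Lq = P₀·a^c·ρ / (c!·(1−ρ)²) = 0.083775·229.45582·0.4124/(720·0.34530)
= 0.03189

Final: 0.03189


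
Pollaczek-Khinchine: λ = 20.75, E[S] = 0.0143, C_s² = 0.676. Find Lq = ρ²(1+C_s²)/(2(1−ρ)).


ρ = λ·E[S] = 20.75·0.0143 = 0.2967
Lq = ρ²(1+C_s²)/(2(1−ρ)) = 0.08805·(1+0.676)/(2·0.7033)
= 0.08805·1.6760/1.4065 = 0.10491

Final: 0.10491


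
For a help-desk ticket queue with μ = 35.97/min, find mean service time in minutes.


Mean service time = 1/μ = 1/35.97 minute = 0.02780 minute
In minutes: 0.02780 × 1 = 0.02780 min

Final: 0.02780 min


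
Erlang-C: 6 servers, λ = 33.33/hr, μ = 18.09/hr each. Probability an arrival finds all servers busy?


a = λ/μ = 1.8425; ρ = a/6 = 0.3071
P₀ = 0.158286 (from M/M/c formula)
C(c,a) = [a^c/(c!(1−ρ))]·P₀ = [39.11835/(720·0.6929)]·0.158286
= 0.07841·0.158286 = 0.012411

Final: 0.012411


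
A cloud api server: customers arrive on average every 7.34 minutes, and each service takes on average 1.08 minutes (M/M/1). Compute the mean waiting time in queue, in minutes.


λ = 60/7.34 = 8.1744 /hr
μ = 60/1.08 = 55.5556 /hr
ρ = λ/μ = 8.1744/55.5556 = 0.1471
Wq = ρ/(μ−λ) = 0.1471/(55.5556−8.1744) = 0.003105 hr
In minutes: 0.003105·60 = 0.1863 min

Final: 0.1863 min


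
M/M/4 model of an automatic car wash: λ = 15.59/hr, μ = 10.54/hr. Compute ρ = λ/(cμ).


ρ = λ/(cμ) = 15.59/(4·10.54) = 15.59/42.16 = 0.3698

Final: 0.3698


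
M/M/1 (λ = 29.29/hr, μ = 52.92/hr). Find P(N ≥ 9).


ρ = 29.29/52.92 = 0.5535
P(N ≥ n) = ρ^n = 0.5535^9 = 0.004874

Final: 0.004874


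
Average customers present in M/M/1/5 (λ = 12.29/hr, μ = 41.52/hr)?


ρ = 12.29/41.52 = 0.2960
L = ρ[1 − (K+1)ρ^K + Kρ^(K+1)] / [(1−ρ)(1−ρ^(K+1))]
Numerator: 0.2960·(1 − 6·0.002272 + 5·0.0006726) = 0.292962
Denominator: (0.7040)·(0.999327) = 0.703525
L = 0.292962/0.703525 = 0.4164

Final: 0.4164


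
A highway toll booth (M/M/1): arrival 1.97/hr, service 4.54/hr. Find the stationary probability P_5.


ρ = 1.97/4.54 = 0.4339
P_n = (1−ρ)·ρ^n = (1 − 0.4339)·0.4339^5 = 0.5661·0.015383 = 0.008708

Final: 0.008708


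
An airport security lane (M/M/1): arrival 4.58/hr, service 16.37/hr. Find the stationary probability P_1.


ρ = 4.58/16.37 = 0.2798
P_n = (1−ρ)·ρ^n = (1 − 0.2798)·0.2798^1 = 0.7202·0.279780 = 0.201503

Final: 0.201503


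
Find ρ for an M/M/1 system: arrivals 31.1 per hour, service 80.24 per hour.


ρ = λ/μ = 31.1/80.24 = 0.3876

Final: 0.3876


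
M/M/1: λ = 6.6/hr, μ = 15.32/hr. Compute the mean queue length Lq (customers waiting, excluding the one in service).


ρ = 6.6/15.32 = 0.4308
Lq = ρ²/(1−ρ) = 0.1856/0.5692 = 0.3261

Final: 0.3261


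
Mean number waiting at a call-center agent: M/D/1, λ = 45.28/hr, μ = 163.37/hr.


ρ = 45.28/163.37 = 0.2772
M/D/1: Lq = ρ²/(2(1−ρ)) = 0.07682/(2·0.7228) = 0.05314

Final: 0.05314


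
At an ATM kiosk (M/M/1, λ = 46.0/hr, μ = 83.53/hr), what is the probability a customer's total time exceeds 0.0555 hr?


W ~ Exponential(μ−λ) for M/M/1.
μ − λ = 83.53 − 46.0 = 37.5300
P(W > t) = e^{−(μ−λ)t} = e^{−2.0829} = 0.124567

Final: 0.124567


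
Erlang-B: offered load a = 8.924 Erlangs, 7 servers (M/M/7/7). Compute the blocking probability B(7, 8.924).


B(c,a) = (a^c/c!) / Σ_{k=0}^{c} a^k/k!
a^7/7! = 894.306516
Σ terms (k=0..7): 1.00000 + 8.92400 + 39.81889 + 118.44792 + 264.25731 + 471.64644 + 701.49547 + 894.30652 = 2499.896545
B = 894.306516/2499.896545 = 0.357737

Final: 0.357737


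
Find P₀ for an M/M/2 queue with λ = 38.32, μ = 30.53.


a = λ/μ = 38.32/30.53 = 1.2552; ρ = a/c = 0.6276
Σ_{k=0}^{1} a^k/k! (terms k=0..1) = 1.00000 + 1.25516 = 2.25516
Tail: a^2/(2!(1−ρ)) = 1.57542/(2·0.3724) = 2.11511
P₀ = 1/(2.25516 + 2.11511) = 1/4.37027 = 0.228819

Final: 0.228819


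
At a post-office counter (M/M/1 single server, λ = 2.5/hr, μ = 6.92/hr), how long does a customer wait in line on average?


ρ = 2.5/6.92 = 0.3613
Wq = ρ/(μ−λ) = 0.3613/(6.92 − 2.5) = 0.3613/4.42 = 0.08174 hr

Final: 0.08174 hr


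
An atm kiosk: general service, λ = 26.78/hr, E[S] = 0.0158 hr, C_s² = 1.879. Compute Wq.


ρ = λ·E[S] = 26.78·0.0158 = 0.4231
E[S²] = E[S]²(1+C_s²) = 0.0158²·(1+1.879) = 0.0007187
Wq = λ·E[S²]/(2(1−ρ)) = 26.78·0.0007187/(2·0.5769) = 0.01668 hr

Final: 0.01668 hr


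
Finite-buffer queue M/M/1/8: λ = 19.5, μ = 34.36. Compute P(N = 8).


ρ = λ/μ = 19.5/34.36 = 0.5675
P_K = (1−ρ)ρ^K/(1−ρ^(K+1)) = (0.4325·0.010761)/(1 − 0.006107)
= 0.004654/0.993893 = 0.004682

Final: 0.004682


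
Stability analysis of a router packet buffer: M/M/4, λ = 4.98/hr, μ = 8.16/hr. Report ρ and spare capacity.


Total capacity cμ = 4·8.16 = 32.64/hr
ρ = λ/(cμ) = 4.98/32.64 = 0.1526
Stable ⇔ ρ < 1: YES
Spare capacity = cμ − λ = 32.64 − 4.98 = 27.66/hr

Final: ρ = 0.1526; stable; margin = 27.66/hr


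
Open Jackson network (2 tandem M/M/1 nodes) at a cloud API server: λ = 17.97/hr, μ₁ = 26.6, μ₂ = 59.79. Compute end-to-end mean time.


Each node sees arrival rate λ = 17.97/hr (tandem ⇒ throughput preserved).
W₁ = 1/(μ₁−λ) = 1/(26.6−17.97) = 0.11587 hr
W₂ = 1/(μ₂−λ) = 1/(59.79−17.97) = 0.02391 hr
W_total = W₁ + W₂ = 0.11587 + 0.02391 = 0.13979 hr

Final: 0.13979 hr


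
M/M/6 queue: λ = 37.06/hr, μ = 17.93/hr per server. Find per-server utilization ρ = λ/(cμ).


ρ = λ/(cμ) = 37.06/(6·17.93) = 37.06/107.58 = 0.3445

Final: 0.3445


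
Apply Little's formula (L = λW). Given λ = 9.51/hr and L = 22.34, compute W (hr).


W = L/λ = 22.34/9.51 = 2.3491 hr

Final: 2.3491 hr


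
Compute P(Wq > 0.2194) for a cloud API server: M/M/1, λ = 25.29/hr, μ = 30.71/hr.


ρ = 25.29/30.71 = 0.8235
P(Wq > t) = ρ·e^{−(μ−λ)t} = 0.8235·e^{−1.1891}
= 0.8235·0.304481 = 0.250743

Final: 0.250743


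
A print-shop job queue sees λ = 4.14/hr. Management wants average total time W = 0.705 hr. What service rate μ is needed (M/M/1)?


W = 1/(μ−λ) ⇒ μ − λ = 1/W = 1/0.705 = 1.4184
μ = λ + 1/W = 4.14 + 1.4184 = 5.5584 per hr

Final: 5.5584 /hr


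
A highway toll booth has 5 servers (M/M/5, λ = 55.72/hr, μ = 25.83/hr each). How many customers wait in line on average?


a = λ/μ = 2.1572; ρ = a/5 = 0.4314
P₀ = 0.114366
Lq = P₀·a^c·ρ / (c!·(1−ρ)²) = 0.114366·46.71254·0.4314/(120·0.32326)
= 0.05942

Final: 0.05942


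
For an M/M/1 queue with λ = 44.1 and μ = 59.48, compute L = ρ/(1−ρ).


ρ = λ/μ = 44.1/59.48 = 0.7414
L = ρ/(1−ρ) = 0.7414/(1 − 0.7414) = 0.7414/0.2586 = 2.8674

Final: 2.8674


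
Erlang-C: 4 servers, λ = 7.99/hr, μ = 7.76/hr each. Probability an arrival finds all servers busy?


a = λ/μ = 1.0296; ρ = a/4 = 0.2574
P₀ = 0.356543 (from M/M/c formula)
C(c,a) = [a^c/(c!(1−ρ))]·P₀ = [1.12393/(24·0.7426)]·0.356543
= 0.06306·0.356543 = 0.022485

Final: 0.022485
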